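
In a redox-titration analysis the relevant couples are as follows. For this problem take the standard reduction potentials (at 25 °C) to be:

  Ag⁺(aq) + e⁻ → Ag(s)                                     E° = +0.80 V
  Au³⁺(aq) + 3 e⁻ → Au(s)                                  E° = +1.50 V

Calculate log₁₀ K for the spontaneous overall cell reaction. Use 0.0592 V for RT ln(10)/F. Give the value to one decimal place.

35.5

Cathode: Au³⁺/Au; anode: Ag⁺/Ag. E°cell = +0.70 V, n = 3.
log K = nE°cell / 0.0592 = (3)(+0.70) / 0.0592 = 35.5.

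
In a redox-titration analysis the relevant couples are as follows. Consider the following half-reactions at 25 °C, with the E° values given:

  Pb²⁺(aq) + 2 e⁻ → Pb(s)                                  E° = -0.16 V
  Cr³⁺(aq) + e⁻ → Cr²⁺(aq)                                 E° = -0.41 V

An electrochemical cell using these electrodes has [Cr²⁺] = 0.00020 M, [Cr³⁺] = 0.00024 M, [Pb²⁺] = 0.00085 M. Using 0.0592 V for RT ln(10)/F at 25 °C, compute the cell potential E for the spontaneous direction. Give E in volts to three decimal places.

Pb²⁺/Pb is the cathode (higher E°), Cr³⁺/Cr²⁺ the anode: E°cell = -0.16 − (-0.41) = +0.25 V, n = 2.
Overall: Pb²⁺(aq) + 2 Cr²⁺(aq) → Pb(s) + 2 Cr³⁺(aq)
Q = [Cr³⁺]^2 / ([Pb²⁺]·[Cr²⁺]^2); log Q = 3.229.
E = E° − (0.0592/n) log Q = +0.25 − (0.0592/2)(3.229) = +0.154 V.

+0.154 V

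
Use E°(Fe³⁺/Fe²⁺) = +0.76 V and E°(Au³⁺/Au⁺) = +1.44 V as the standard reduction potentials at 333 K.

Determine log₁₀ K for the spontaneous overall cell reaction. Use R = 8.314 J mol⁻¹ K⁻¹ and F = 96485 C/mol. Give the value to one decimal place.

20.6

Cathode: Au³⁺/Au⁺; anode: Fe³⁺/Fe²⁺. E°cell = (+1.44) − (+0.76) = +0.68 V, with n = 2.
ΔG° = −nFE° = −RT ln K, so ln K = nFE°/(RT) = (2)(96485)(+0.68) / ((8.314)(333)) = 47.396.
log₁₀ K = 47.396 / ln 10 = 20.6.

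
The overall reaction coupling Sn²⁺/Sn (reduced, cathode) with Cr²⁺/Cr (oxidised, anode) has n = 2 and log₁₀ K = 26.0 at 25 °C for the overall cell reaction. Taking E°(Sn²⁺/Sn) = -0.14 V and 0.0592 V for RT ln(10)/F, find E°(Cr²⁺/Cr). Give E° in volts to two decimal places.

E°cell = (0.0592/n)·log K = (0.0592/2)(26.0) = +0.770 V.
Since Sn²⁺/Sn is the cathode and Cr²⁺/Cr the anode, E°cell = E°(Sn²⁺/Sn) − E°(Cr²⁺/Cr).
So E°(Cr²⁺/Cr) = E°(Sn²⁺/Sn) − E°cell = (-0.14) − (+0.770) = -0.91 V.

-0.91 V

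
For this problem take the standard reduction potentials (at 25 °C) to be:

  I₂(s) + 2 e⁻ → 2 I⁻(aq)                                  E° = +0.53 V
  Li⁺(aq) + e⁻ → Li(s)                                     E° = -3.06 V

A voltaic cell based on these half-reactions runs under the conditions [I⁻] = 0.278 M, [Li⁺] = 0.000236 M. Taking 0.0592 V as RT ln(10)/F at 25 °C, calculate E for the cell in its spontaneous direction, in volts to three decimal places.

+3.838 V

I₂/I⁻ is the cathode (higher E°), Li⁺/Li the anode: E°cell = +0.53 − (-3.06) = +3.59 V, n = 2.
Overall: I₂(s) + 2 Li(s) → 2 I⁻(aq) + 2 Li⁺(aq)
Q = [I⁻]^2·[Li⁺]^2; log Q = -8.366.
E = E° − (0.0592/n) log Q = +3.59 − (0.0592/2)(-8.366) = +3.838 V.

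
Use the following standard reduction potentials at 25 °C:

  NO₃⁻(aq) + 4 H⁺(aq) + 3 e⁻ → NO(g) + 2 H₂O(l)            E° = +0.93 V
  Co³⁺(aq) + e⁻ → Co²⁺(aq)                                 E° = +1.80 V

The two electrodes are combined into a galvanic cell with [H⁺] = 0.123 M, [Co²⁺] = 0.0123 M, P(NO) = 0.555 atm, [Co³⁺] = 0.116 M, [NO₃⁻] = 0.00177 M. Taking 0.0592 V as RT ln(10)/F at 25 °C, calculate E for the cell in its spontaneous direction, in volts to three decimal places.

Co³⁺/Co²⁺ is the cathode (higher E°), NO₃⁻/NO the anode: E°cell = +1.80 − (+0.93) = +0.87 V, n = 3.
Overall: 3 Co³⁺(aq) + NO(g) + 2 H₂O(l) → 3 Co²⁺(aq) + NO₃⁻(aq) + 4 H⁺(aq)
Q = [Co²⁺]^3·[NO₃⁻]·[H⁺]^4 / ([Co³⁺]^3·P(NO)); log Q = -9.060.
E = E° − (0.0592/n) log Q = +0.87 − (0.0592/3)(-9.060) = +1.049 V.

+1.049 V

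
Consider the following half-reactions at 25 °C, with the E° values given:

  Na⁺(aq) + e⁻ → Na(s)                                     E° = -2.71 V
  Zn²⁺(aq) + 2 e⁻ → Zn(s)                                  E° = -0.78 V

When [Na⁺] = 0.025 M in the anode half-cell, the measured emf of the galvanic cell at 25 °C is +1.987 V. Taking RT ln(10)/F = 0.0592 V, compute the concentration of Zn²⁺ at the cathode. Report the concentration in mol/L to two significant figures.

Zn²⁺/Zn is the cathode, Na⁺/Na the anode: E°cell = +1.93 V, n = 2.
Overall reaction: Zn²⁺(aq) + 2 Na(s) → Zn(s) + 2 Na⁺(aq); Q = [Na⁺]^2/[Zn²⁺]^1.
From E = E° − (0.0592/n) log Q: log Q = (E° − E)·n/0.0592 = (+1.93 − (+1.987))·2/0.0592 = -1.9257.
So 1·log[Zn²⁺] = 2·log(0.025) − log Q = -3.2041 − (-1.9257) = -1.2784; [Zn²⁺] = 10^(-1.2784) ≈ 0.053 M.

0.053 M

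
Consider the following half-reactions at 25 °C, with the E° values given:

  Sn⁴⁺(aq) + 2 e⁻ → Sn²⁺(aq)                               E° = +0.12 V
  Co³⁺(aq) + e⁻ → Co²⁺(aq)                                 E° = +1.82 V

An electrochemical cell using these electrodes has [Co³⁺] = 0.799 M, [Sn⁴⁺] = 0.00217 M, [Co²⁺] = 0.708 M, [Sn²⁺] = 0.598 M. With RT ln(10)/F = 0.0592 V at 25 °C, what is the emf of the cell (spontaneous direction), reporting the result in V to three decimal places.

+1.775 V

Co³⁺/Co²⁺ is the cathode (higher E°), Sn⁴⁺/Sn²⁺ the anode: E°cell = +1.82 − (+0.12) = +1.70 V, n = 2.
Overall: 2 Co³⁺(aq) + Sn²⁺(aq) → 2 Co²⁺(aq) + Sn⁴⁺(aq)
Q = [Co²⁺]^2·[Sn⁴⁺] / ([Co³⁺]^2·[Sn²⁺]); log Q = -2.545.
E = E° − (0.0592/n) log Q = +1.70 − (0.0592/2)(-2.545) = +1.775 V.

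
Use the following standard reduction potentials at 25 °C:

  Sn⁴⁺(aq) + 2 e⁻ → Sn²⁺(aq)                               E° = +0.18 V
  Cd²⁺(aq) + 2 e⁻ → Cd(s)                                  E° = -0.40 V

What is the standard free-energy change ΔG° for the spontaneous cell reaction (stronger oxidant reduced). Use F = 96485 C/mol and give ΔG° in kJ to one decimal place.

-111.9 kJ

Sn⁴⁺/Sn²⁺ (E° = +0.18 V) is the cathode; Cd²⁺/Cd (E° = -0.40 V) is the anode, so E°cell = +0.58 V.
Balancing electrons gives n = 2 (lcm of 2 and 2).
ΔG° = −nFE° = −(2)(96485)(+0.58) = -111,923 J = -111.9 kJ.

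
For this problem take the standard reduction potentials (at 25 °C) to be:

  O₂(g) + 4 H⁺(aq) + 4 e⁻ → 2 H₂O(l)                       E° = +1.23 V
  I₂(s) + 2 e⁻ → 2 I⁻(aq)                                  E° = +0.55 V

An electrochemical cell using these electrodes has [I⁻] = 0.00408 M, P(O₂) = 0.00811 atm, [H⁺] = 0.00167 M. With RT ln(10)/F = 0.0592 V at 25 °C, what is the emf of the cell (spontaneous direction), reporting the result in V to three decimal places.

O₂/H₂O is the cathode (higher E°), I₂/I⁻ the anode: E°cell = +1.23 − (+0.55) = +0.68 V, n = 4.
Overall: O₂(g) + 4 H⁺(aq) + 4 I⁻(aq) → 2 H₂O(l) + 2 I₂(s)
Q = 1 / (P(O₂)·[H⁺]^4·[I⁻]^4); log Q = 22.757.
E = E° − (0.0592/n) log Q = +0.68 − (0.0592/4)(22.757) = +0.343 V.

+0.343 V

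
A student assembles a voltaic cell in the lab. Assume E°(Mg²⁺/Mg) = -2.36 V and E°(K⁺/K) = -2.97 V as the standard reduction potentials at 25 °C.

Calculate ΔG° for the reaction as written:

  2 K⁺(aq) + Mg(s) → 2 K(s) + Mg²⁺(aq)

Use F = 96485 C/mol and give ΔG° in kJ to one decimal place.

As written, K⁺/K is reduced (cathode) and Mg²⁺/Mg is oxidised (anode), so E°cell = (-2.97) − (-2.36) = -0.61 V.
Balancing electrons gives n = 2.
ΔG° = −nFE° = −(2)(96485)(-0.61) = 117,712 J = +117.7 kJ.

+117.7 kJ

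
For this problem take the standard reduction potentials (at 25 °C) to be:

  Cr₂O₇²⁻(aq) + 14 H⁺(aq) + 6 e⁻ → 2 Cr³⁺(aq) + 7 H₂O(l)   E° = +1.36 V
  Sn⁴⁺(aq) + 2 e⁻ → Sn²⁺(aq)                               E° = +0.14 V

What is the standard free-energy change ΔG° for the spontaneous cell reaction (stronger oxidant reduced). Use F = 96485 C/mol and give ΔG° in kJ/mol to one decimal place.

Cr₂O₇²⁻/Cr³⁺ (E° = +1.36 V) is the cathode; Sn⁴⁺/Sn²⁺ (E° = +0.14 V) is the anode, so E°cell = +1.22 V.
Balancing electrons gives n = 6 (lcm of 6 and 2).
ΔG° = −nFE° = −(6)(96485)(+1.22) = -706,270 J = -706.3 kJ/mol.

-706.3 kJ/mol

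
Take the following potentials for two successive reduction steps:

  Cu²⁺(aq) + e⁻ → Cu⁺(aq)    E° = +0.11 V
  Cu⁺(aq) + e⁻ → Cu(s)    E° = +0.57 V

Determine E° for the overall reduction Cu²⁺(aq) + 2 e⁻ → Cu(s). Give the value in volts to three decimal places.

+0.340 V

Standard free energies of sequential steps add: ΔG°₃ = ΔG°₁ + ΔG°₂, so n₃E°₃ = n₁E°₁ + n₂E°₂.
E°₃ = (1×+0.11 + 1×+0.57) / 2 = (+0.680) / 2 = +0.340 V.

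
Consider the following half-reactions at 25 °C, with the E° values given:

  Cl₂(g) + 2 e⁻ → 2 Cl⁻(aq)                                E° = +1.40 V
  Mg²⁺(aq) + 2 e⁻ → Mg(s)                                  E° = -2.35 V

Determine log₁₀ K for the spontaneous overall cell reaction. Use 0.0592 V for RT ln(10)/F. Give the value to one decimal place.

126.7

Cathode: Cl₂/Cl⁻; anode: Mg²⁺/Mg. E°cell = +3.75 V, n = 2.
log K = nE°cell / 0.0592 = (2)(+3.75) / 0.0592 = 126.7.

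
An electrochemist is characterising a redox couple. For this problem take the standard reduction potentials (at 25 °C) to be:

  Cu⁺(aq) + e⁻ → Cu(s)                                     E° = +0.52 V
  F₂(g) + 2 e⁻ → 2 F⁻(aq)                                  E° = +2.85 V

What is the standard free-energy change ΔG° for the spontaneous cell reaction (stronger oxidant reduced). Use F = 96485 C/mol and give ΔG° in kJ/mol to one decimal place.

-449.6 kJ/mol

F₂/F⁻ (E° = +2.85 V) is the cathode; Cu⁺/Cu (E° = +0.52 V) is the anode, so E°cell = +2.33 V.
Balancing electrons gives n = 2 (lcm of 2 and 1).
ΔG° = −nFE° = −(2)(96485)(+2.33) = -449,620 J = -449.6 kJ/mol.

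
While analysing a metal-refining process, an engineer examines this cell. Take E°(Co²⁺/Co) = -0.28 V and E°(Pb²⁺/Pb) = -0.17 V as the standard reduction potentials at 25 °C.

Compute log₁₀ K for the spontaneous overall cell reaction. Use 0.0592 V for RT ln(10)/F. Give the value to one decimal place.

Cathode: Pb²⁺/Pb; anode: Co²⁺/Co. E°cell = +0.11 V, n = 2.
log K = nE°cell / 0.0592 = (2)(+0.11) / 0.0592 = 3.7.

3.7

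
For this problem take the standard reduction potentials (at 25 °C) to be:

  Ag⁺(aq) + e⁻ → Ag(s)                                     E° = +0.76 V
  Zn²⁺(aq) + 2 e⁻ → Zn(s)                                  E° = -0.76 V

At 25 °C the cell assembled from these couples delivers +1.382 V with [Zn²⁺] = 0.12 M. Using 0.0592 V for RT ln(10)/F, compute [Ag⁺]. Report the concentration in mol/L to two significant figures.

0.0016 M

Ag⁺/Ag is the cathode, Zn²⁺/Zn the anode: E°cell = +1.52 V, n = 2.
Overall reaction: 2 Ag⁺(aq) + Zn(s) → 2 Ag(s) + Zn²⁺(aq); Q = [Zn²⁺]^1/[Ag⁺]^2.
From E = E° − (0.0592/n) log Q: log Q = (E° − E)·n/0.0592 = (+1.52 − (+1.382))·2/0.0592 = 4.6622.
So 2·log[Ag⁺] = 1·log(0.12) − log Q = -0.9208 − (4.6622) = -5.5830; log[Ag⁺] = -5.5830 / 2 = -2.7915; [Ag⁺] = 10^(-2.7915) ≈ 0.0016 M.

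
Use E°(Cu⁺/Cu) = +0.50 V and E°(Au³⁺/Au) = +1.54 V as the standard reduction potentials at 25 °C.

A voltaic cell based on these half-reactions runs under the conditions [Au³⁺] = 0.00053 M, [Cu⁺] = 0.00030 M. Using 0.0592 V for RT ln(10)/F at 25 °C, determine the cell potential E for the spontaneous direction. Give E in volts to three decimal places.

+1.184 V

Au³⁺/Au is the cathode (higher E°), Cu⁺/Cu the anode: E°cell = +1.54 − (+0.50) = +1.04 V, n = 3.
Overall: Au³⁺(aq) + 3 Cu(s) → Au(s) + 3 Cu⁺(aq)
Q = [Cu⁺]^3 / ([Au³⁺]); log Q = -7.293.
E = E° − (0.0592/n) log Q = +1.04 − (0.0592/3)(-7.293) = +1.184 V.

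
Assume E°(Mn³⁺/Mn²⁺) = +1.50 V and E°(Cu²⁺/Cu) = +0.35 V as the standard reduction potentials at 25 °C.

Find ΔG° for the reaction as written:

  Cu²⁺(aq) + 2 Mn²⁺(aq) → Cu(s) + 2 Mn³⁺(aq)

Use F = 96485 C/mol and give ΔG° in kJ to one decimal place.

As written, Cu²⁺/Cu is reduced (cathode) and Mn³⁺/Mn²⁺ is oxidised (anode), so E°cell = (+0.35) − (+1.50) = -1.15 V.
Balancing electrons gives n = 2.
ΔG° = −nFE° = −(2)(96485)(-1.15) = 221,915 J = +221.9 kJ.

+221.9 kJ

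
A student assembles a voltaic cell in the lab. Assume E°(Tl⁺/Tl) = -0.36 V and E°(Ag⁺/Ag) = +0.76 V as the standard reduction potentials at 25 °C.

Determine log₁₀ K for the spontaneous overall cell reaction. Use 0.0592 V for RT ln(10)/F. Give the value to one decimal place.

18.9

Cathode: Ag⁺/Ag; anode: Tl⁺/Tl. E°cell = +1.12 V, n = 1.
log K = nE°cell / 0.0592 = (1)(+1.12) / 0.0592 = 18.9.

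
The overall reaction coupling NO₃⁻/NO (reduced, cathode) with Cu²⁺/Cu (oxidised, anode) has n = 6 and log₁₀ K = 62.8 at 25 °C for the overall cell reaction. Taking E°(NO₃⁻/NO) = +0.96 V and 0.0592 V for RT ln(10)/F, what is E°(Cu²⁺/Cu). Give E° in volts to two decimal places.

E°cell = (0.0592/n)·log K = (0.0592/6)(62.8) = +0.620 V.
Since NO₃⁻/NO is the cathode and Cu²⁺/Cu the anode, E°cell = E°(NO₃⁻/NO) − E°(Cu²⁺/Cu).
So E°(Cu²⁺/Cu) = E°(NO₃⁻/NO) − E°cell = (+0.96) − (+0.620) = +0.34 V.

+0.34 V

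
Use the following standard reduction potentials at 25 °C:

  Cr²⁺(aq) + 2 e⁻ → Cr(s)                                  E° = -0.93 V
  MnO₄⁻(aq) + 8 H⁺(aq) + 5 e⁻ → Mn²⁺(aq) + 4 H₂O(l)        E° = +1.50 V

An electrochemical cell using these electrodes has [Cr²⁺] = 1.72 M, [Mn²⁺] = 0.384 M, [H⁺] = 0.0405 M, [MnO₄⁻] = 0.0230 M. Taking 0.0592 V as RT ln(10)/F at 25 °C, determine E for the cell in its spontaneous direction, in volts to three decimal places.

+2.277 V

MnO₄⁻/Mn²⁺ is the cathode (higher E°), Cr²⁺/Cr the anode: E°cell = +1.50 − (-0.93) = +2.43 V, n = 10.
Overall: 2 MnO₄⁻(aq) + 16 H⁺(aq) + 5 Cr(s) → 2 Mn²⁺(aq) + 8 H₂O(l) + 5 Cr²⁺(aq)
Q = [Mn²⁺]^2·[Cr²⁺]^5 / ([MnO₄⁻]^2·[H⁺]^16); log Q = 25.904.
E = E° − (0.0592/n) log Q = +2.43 − (0.0592/10)(25.904) = +2.277 V.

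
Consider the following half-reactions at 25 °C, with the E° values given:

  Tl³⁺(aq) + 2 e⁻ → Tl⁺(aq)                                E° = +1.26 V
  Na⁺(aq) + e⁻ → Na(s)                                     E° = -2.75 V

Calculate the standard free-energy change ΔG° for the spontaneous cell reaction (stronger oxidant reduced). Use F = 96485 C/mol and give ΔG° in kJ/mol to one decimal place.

Tl³⁺/Tl⁺ (E° = +1.26 V) is the cathode; Na⁺/Na (E° = -2.75 V) is the anode, so E°cell = +4.01 V.
Balancing electrons gives n = 2 (lcm of 2 and 1).
ΔG° = −nFE° = −(2)(96485)(+4.01) = -773,810 J = -773.8 kJ/mol.

-773.8 kJ/mol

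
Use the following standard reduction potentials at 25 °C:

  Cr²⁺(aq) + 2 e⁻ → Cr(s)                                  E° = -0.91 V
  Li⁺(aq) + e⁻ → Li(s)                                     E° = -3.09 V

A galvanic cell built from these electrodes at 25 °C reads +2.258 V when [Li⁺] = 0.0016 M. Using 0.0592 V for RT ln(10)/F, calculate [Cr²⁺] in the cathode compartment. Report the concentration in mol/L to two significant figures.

Cr²⁺/Cr is the cathode, Li⁺/Li the anode: E°cell = +2.18 V, n = 2.
Overall reaction: Cr²⁺(aq) + 2 Li(s) → Cr(s) + 2 Li⁺(aq); Q = [Li⁺]^2/[Cr²⁺]^1.
From E = E° − (0.0592/n) log Q: log Q = (E° − E)·n/0.0592 = (+2.18 − (+2.258))·2/0.0592 = -2.6351.
So 1·log[Cr²⁺] = 2·log(0.0016) − log Q = -5.5918 − (-2.6351) = -2.9567; [Cr²⁺] = 10^(-2.9567) ≈ 0.0011 M.

0.0011 M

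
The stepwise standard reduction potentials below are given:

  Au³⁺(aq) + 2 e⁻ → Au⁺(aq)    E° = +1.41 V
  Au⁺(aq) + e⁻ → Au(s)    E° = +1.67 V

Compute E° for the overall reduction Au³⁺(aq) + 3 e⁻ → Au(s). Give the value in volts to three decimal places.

Adding the free-energy changes (−nFE°) of the two steps gives −n₃FE°₃ = −n₁FE°₁ − n₂FE°₂.
E°₃ = (2×+1.41 + 1×+1.67) / 3 = (+4.490) / 3 = +1.497 V.

+1.497 V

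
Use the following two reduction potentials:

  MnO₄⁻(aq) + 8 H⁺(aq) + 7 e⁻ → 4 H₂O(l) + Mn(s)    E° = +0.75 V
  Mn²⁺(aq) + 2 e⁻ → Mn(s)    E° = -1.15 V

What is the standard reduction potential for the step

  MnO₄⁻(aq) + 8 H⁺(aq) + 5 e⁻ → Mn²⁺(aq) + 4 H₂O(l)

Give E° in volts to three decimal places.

Sequential free energies add, so n₃E°₃ = n₁E°₁ + n₂E°₂.
With n₃ = 7, and the known step contributing 2×(-1.15) V, the unknown satisfies 5·E° = 7×(+0.75) − 2×(-1.15) = +7.550.
E° = +7.550 / 5 = +1.510 V.

+1.510 V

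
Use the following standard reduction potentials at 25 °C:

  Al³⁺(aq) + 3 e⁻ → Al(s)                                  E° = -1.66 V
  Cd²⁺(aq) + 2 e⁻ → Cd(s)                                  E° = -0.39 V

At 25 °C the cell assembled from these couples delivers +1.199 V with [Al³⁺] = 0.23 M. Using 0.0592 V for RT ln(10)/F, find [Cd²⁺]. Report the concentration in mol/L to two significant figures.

0.0015 M

Cd²⁺/Cd is the cathode, Al³⁺/Al the anode: E°cell = +1.27 V, n = 6.
Overall reaction: 3 Cd²⁺(aq) + 2 Al(s) → 3 Cd(s) + 2 Al³⁺(aq); Q = [Al³⁺]^2/[Cd²⁺]^3.
From E = E° − (0.0592/n) log Q: log Q = (E° − E)·n/0.0592 = (+1.27 − (+1.199))·6/0.0592 = 7.1959.
So 3·log[Cd²⁺] = 2·log(0.23) − log Q = -1.2765 − (7.1959) = -8.4724; log[Cd²⁺] = -8.4724 / 3 = -2.8241; [Cd²⁺] = 10^(-2.8241) ≈ 0.0015 M.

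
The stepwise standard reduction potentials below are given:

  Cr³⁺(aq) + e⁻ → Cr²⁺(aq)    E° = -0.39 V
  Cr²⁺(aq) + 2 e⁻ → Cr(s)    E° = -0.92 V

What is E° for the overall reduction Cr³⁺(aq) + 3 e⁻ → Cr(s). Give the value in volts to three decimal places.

-0.743 V

Standard free energies of sequential steps add: ΔG°₃ = ΔG°₁ + ΔG°₂, so n₃E°₃ = n₁E°₁ + n₂E°₂.
E°₃ = (1×-0.39 + 2×-0.92) / 3 = (-2.230) / 3 = -0.743 V.
Simply averaging or adding the two E° values would be wrong; the electron-weighted sum is required.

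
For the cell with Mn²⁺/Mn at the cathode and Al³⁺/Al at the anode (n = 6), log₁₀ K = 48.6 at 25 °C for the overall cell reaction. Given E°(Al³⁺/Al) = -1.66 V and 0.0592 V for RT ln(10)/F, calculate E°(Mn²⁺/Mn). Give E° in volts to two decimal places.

-1.18 V

E°cell = (0.0592/n)·log K = (0.0592/6)(48.6) = +0.480 V.
Since Mn²⁺/Mn is the cathode and Al³⁺/Al the anode, E°cell = E°(Mn²⁺/Mn) − E°(Al³⁺/Al).
So E°(Mn²⁺/Mn) = E°cell + E°(Al³⁺/Al) = +0.480 + (-1.66) = -1.18 V.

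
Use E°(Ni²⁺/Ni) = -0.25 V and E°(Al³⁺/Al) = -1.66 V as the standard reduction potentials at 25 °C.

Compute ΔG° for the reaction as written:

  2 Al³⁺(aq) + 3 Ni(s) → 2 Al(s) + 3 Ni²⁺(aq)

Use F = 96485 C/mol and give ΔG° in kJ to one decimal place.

As written, Al³⁺/Al is reduced (cathode) and Ni²⁺/Ni is oxidised (anode), so E°cell = (-1.66) − (-0.25) = -1.41 V.
Balancing electrons gives n = 6.
ΔG° = −nFE° = −(6)(96485)(-1.41) = 816,263 J = +816.3 kJ.

+816.3 kJ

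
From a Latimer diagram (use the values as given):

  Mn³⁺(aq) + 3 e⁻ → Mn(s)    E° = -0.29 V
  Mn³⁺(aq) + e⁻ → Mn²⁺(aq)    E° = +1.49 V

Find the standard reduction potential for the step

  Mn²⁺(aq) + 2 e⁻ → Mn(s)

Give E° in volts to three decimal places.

Sequential free energies add, so n₃E°₃ = n₁E°₁ + n₂E°₂.
With n₃ = 3, and the known step contributing 1×(+1.49) V, the unknown satisfies 2·E° = 3×(-0.29) − 1×(+1.49) = -2.360.
E° = -2.360 / 2 = -1.180 V.

-1.180 V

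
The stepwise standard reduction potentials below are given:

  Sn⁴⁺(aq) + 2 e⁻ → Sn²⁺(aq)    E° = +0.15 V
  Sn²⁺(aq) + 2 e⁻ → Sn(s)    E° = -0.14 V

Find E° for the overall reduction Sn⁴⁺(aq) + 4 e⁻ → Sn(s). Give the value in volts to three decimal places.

+0.005 V

Standard free energies of sequential steps add: ΔG°₃ = ΔG°₁ + ΔG°₂, so n₃E°₃ = n₁E°₁ + n₂E°₂.
E°₃ = (2×+0.15 + 2×-0.14) / 4 = (+0.020) / 4 = +0.005 V.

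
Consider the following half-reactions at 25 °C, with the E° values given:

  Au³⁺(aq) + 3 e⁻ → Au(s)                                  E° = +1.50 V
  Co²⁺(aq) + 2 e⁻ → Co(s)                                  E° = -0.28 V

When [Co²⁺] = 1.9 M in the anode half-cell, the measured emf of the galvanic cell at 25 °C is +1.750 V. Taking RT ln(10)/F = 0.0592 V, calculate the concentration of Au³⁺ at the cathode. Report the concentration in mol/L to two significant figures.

Au³⁺/Au is the cathode, Co²⁺/Co the anode: E°cell = +1.78 V, n = 6.
Overall reaction: 2 Au³⁺(aq) + 3 Co(s) → 2 Au(s) + 3 Co²⁺(aq); Q = [Co²⁺]^3/[Au³⁺]^2.
From E = E° − (0.0592/n) log Q: log Q = (E° − E)·n/0.0592 = (+1.78 − (+1.750))·6/0.0592 = 3.0405.
So 2·log[Au³⁺] = 3·log(1.9) − log Q = 0.8363 − (3.0405) = -2.2042; log[Au³⁺] = -2.2042 / 2 = -1.1021; [Au³⁺] = 10^(-1.1021) ≈ 0.079 M.

0.079 M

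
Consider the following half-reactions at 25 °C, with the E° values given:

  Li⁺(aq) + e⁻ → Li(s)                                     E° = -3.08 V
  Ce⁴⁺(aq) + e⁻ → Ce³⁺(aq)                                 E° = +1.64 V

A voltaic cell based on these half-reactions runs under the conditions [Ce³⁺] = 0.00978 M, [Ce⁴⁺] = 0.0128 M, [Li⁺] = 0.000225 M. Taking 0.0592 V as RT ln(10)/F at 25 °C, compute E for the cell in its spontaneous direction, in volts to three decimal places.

+4.943 V

Ce⁴⁺/Ce³⁺ is the cathode (higher E°), Li⁺/Li the anode: E°cell = +1.64 − (-3.08) = +4.72 V, n = 1.
Overall: Ce⁴⁺(aq) + Li(s) → Ce³⁺(aq) + Li⁺(aq)
Q = [Ce³⁺]·[Li⁺] / ([Ce⁴⁺]); log Q = -3.765.
E = E° − (0.0592/n) log Q = +4.72 − (0.0592/1)(-3.765) = +4.943 V.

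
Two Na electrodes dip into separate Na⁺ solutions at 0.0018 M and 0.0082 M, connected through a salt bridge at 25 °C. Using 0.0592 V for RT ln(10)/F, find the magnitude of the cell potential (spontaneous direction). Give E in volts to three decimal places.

For a concentration cell E°cell = 0. The 0.0082 M side is the cathode (reduction is favoured where [Na⁺] is higher).
With n = 1, E = −(0.0592/1) log([Na⁺]ₐₙ/[Na⁺]꜀ₐₜ) = −(0.0592/1) log(0.0018/0.0082) = −(0.0592/1)(-0.659) = +0.039 V.

+0.039 V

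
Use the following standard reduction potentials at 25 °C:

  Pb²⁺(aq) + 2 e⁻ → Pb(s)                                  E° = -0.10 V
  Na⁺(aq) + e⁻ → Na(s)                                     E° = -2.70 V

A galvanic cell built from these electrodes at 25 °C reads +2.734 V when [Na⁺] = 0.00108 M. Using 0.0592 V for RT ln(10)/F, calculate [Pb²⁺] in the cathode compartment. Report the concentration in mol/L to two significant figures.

0.039 M

Pb²⁺/Pb is the cathode, Na⁺/Na the anode: E°cell = +2.60 V, n = 2.
Overall reaction: Pb²⁺(aq) + 2 Na(s) → Pb(s) + 2 Na⁺(aq); Q = [Na⁺]^2/[Pb²⁺]^1.
From E = E° − (0.0592/n) log Q: log Q = (E° − E)·n/0.0592 = (+2.60 − (+2.734))·2/0.0592 = -4.5270.
So 1·log[Pb²⁺] = 2·log(0.00108) − log Q = -5.9332 − (-4.5270) = -1.4062; [Pb²⁺] = 10^(-1.4062) ≈ 0.039 M.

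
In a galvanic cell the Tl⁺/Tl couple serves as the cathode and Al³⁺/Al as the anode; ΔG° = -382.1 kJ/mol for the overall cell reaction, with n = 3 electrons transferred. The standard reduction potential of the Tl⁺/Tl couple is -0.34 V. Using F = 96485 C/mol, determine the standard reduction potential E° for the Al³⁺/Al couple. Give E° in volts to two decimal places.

E°cell = −ΔG°/(nF) = −(-382.1×10³)/((3)(96485)) = +1.320 V.
Since Tl⁺/Tl is the cathode and Al³⁺/Al the anode, E°cell = E°(Tl⁺/Tl) − E°(Al³⁺/Al).
So E°(Al³⁺/Al) = E°(Tl⁺/Tl) − E°cell = (-0.34) − (+1.320) = -1.66 V.

-1.66 V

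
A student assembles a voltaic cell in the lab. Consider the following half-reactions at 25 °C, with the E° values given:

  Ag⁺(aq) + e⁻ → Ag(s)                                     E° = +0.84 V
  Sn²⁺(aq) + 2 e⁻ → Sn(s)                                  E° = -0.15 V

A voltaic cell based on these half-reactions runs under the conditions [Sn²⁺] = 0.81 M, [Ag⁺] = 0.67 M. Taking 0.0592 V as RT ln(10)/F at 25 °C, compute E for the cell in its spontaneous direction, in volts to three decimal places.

+0.982 V

Ag⁺/Ag is the cathode (higher E°), Sn²⁺/Sn the anode: E°cell = +0.84 − (-0.15) = +0.99 V, n = 2.
Overall: 2 Ag⁺(aq) + Sn(s) → 2 Ag(s) + Sn²⁺(aq)
Q = [Sn²⁺] / ([Ag⁺]^2); log Q = 0.256.
E = E° − (0.0592/n) log Q = +0.99 − (0.0592/2)(0.256) = +0.982 V.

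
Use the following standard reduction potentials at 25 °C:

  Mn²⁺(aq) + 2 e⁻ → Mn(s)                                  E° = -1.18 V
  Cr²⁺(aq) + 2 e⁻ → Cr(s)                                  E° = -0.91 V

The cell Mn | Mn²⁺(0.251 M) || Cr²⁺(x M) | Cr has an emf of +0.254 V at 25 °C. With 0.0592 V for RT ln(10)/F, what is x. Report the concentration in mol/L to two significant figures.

0.072 M

Cr²⁺/Cr is the cathode, Mn²⁺/Mn the anode: E°cell = +0.27 V, n = 2.
Overall reaction: Cr²⁺(aq) + Mn(s) → Cr(s) + Mn²⁺(aq); Q = [Mn²⁺]^1/[Cr²⁺]^1.
From E = E° − (0.0592/n) log Q: log Q = (E° − E)·n/0.0592 = (+0.27 − (+0.254))·2/0.0592 = 0.5405.
So 1·log[Cr²⁺] = 1·log(0.251) − log Q = -0.6003 − (0.5405) = -1.1408; [Cr²⁺] = 10^(-1.1408) ≈ 0.072 M.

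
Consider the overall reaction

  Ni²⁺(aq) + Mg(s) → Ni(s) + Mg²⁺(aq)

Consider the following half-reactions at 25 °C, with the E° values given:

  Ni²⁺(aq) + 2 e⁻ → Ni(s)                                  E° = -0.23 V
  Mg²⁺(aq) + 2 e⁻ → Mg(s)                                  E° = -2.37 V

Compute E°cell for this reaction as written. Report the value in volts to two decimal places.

+2.14 V

The Ni²⁺/Ni couple has the higher reduction potential, so it is the cathode; Mg²⁺/Mg is oxidised at the anode.
E°cell = E°(cathode) − E°(anode) = (-0.23) − (-2.37) = +2.14 V.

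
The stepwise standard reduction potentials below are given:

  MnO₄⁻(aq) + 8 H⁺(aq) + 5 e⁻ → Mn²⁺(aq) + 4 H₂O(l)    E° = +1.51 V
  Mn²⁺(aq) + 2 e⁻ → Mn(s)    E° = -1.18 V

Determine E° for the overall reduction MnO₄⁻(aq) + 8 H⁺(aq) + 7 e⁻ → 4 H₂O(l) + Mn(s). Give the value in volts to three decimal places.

+0.741 V

Adding the free-energy changes (−nFE°) of the two steps gives −n₃FE°₃ = −n₁FE°₁ − n₂FE°₂.
E°₃ = (5×+1.51 + 2×-1.18) / 7 = (+5.190) / 7 = +0.741 V.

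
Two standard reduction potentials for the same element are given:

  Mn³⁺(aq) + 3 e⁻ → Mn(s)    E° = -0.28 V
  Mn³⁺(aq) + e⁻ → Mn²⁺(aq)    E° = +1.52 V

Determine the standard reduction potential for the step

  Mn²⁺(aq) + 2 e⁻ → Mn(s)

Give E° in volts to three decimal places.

Sequential free energies add, so n₃E°₃ = n₁E°₁ + n₂E°₂.
With n₃ = 3, and the known step contributing 1×(+1.52) V, the unknown satisfies 2·E° = 3×(-0.28) − 1×(+1.52) = -2.360.
E° = -2.360 / 2 = -1.180 V.

-1.180 V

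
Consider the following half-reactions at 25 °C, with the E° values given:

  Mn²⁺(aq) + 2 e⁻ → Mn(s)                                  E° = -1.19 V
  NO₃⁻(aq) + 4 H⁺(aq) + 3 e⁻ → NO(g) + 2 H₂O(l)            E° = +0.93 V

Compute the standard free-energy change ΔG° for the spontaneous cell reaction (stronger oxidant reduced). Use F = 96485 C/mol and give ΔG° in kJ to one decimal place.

NO₃⁻/NO (E° = +0.93 V) is the cathode; Mn²⁺/Mn (E° = -1.19 V) is the anode, so E°cell = +2.12 V.
Balancing electrons gives n = 6 (lcm of 3 and 2).
ΔG° = −nFE° = −(6)(96485)(+2.12) = -1,227,289 J = -1227.3 kJ.

-1227.3 kJ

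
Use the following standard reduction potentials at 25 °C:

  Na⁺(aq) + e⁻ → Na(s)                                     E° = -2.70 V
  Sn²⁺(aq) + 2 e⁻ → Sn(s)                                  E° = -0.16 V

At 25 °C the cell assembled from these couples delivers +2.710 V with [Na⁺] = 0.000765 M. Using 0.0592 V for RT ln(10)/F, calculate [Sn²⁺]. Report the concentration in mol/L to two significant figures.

0.32 M

Sn²⁺/Sn is the cathode, Na⁺/Na the anode: E°cell = +2.54 V, n = 2.
Overall reaction: Sn²⁺(aq) + 2 Na(s) → Sn(s) + 2 Na⁺(aq); Q = [Na⁺]^2/[Sn²⁺]^1.
From E = E° − (0.0592/n) log Q: log Q = (E° − E)·n/0.0592 = (+2.54 − (+2.710))·2/0.0592 = -5.7432.
So 1·log[Sn²⁺] = 2·log(0.000765) − log Q = -6.2327 − (-5.7432) = -0.4895; [Sn²⁺] = 10^(-0.4895) ≈ 0.32 M.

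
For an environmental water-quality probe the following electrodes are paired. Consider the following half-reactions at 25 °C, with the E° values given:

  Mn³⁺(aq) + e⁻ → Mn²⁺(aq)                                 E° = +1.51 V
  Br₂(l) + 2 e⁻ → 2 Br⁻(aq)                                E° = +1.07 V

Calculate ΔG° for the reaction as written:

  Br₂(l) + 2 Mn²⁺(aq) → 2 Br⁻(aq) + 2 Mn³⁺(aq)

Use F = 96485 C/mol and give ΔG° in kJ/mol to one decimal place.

+84.9 kJ/mol

As written, Br₂/Br⁻ is reduced (cathode) and Mn³⁺/Mn²⁺ is oxidised (anode), so E°cell = (+1.07) − (+1.51) = -0.44 V.
Balancing electrons gives n = 2.
ΔG° = −nFE° = −(2)(96485)(-0.44) = 84,907 J = +84.9 kJ/mol.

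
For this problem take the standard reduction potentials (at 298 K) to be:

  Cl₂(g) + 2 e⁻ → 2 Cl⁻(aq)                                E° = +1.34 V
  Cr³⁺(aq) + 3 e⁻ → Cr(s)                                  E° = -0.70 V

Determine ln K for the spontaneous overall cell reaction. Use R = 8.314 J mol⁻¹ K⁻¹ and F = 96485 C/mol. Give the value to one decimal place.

Cathode: Cl₂/Cl⁻; anode: Cr³⁺/Cr. E°cell = (+1.34) − (-0.70) = +2.04 V, with n = 6.
ΔG° = −nFE° = −RT ln K, so ln K = nFE°/(RT) = (6)(96485)(+2.04) / ((8.314)(298)) = 476.667.

476.7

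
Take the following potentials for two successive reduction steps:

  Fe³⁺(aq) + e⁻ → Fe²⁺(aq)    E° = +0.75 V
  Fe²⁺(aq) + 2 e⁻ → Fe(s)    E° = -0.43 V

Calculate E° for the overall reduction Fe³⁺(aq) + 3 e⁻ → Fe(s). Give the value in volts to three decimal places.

Since ΔG° = −nFE° is additive over sequential reductions, n₃E°₃ = n₁E°₁ + n₂E°₂.
E°₃ = (1×+0.75 + 2×-0.43) / 3 = (-0.110) / 3 = -0.037 V.

-0.037 V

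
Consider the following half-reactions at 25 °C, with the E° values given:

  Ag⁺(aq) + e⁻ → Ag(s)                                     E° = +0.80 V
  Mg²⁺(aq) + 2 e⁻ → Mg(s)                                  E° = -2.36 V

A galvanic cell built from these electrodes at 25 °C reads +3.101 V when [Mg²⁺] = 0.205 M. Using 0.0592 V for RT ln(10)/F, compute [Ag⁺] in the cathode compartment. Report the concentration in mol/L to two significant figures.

0.046 M

Ag⁺/Ag is the cathode, Mg²⁺/Mg the anode: E°cell = +3.16 V, n = 2.
Overall reaction: 2 Ag⁺(aq) + Mg(s) → 2 Ag(s) + Mg²⁺(aq); Q = [Mg²⁺]^1/[Ag⁺]^2.
From E = E° − (0.0592/n) log Q: log Q = (E° − E)·n/0.0592 = (+3.16 − (+3.101))·2/0.0592 = 1.9932.
So 2·log[Ag⁺] = 1·log(0.205) − log Q = -0.6882 − (1.9932) = -2.6814; log[Ag⁺] = -2.6814 / 2 = -1.3407; [Ag⁺] = 10^(-1.3407) ≈ 0.046 M.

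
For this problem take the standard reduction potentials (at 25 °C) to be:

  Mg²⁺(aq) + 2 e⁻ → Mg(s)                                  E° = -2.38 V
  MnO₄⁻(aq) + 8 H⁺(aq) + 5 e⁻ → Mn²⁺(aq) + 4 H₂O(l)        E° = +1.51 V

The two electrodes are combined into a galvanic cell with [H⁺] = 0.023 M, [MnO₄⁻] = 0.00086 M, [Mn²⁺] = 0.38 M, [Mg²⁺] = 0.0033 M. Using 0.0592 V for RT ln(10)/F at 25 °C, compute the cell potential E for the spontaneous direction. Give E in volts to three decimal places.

MnO₄⁻/Mn²⁺ is the cathode (higher E°), Mg²⁺/Mg the anode: E°cell = +1.51 − (-2.38) = +3.89 V, n = 10.
Overall: 2 MnO₄⁻(aq) + 16 H⁺(aq) + 5 Mg(s) → 2 Mn²⁺(aq) + 8 H₂O(l) + 5 Mg²⁺(aq)
Q = [Mn²⁺]^2·[Mg²⁺]^5 / ([MnO₄⁻]^2·[H⁺]^16); log Q = 19.095.
E = E° − (0.0592/n) log Q = +3.89 − (0.0592/10)(19.095) = +3.777 V.

+3.777 V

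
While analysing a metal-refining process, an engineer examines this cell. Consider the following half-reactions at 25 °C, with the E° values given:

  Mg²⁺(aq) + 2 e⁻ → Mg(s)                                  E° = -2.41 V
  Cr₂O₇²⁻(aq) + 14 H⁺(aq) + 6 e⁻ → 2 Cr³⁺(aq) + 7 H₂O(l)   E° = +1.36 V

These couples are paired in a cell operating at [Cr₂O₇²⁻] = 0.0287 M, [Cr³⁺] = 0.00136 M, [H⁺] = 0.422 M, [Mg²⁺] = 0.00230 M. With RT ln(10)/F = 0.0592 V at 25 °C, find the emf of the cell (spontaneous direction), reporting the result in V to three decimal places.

Cr₂O₇²⁻/Cr³⁺ is the cathode (higher E°), Mg²⁺/Mg the anode: E°cell = +1.36 − (-2.41) = +3.77 V, n = 6.
Overall: Cr₂O₇²⁻(aq) + 14 H⁺(aq) + 3 Mg(s) → 2 Cr³⁺(aq) + 7 H₂O(l) + 3 Mg²⁺(aq)
Q = [Cr³⁺]^2·[Mg²⁺]^3 / ([Cr₂O₇²⁻]·[H⁺]^14); log Q = -6.860.
E = E° − (0.0592/n) log Q = +3.77 − (0.0592/6)(-6.860) = +3.838 V.

+3.838 V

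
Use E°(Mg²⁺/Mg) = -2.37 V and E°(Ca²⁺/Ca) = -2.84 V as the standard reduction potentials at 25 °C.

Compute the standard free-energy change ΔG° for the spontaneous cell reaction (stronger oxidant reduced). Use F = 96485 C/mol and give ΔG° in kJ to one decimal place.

Mg²⁺/Mg (E° = -2.37 V) is the cathode; Ca²⁺/Ca (E° = -2.84 V) is the anode, so E°cell = +0.47 V.
Balancing electrons gives n = 2 (lcm of 2 and 2).
ΔG° = −nFE° = −(2)(96485)(+0.47) = -90,696 J = -90.7 kJ.

-90.7 kJ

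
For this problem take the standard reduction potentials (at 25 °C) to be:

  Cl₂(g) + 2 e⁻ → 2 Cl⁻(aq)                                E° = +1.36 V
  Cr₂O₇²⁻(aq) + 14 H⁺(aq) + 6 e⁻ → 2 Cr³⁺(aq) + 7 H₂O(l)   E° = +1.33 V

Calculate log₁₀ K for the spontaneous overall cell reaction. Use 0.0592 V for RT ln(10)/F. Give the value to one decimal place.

Cathode: Cl₂/Cl⁻; anode: Cr₂O₇²⁻/Cr³⁺. E°cell = +0.03 V, n = 6.
log K = nE°cell / 0.0592 = (6)(+0.03) / 0.0592 = 3.0.

3.0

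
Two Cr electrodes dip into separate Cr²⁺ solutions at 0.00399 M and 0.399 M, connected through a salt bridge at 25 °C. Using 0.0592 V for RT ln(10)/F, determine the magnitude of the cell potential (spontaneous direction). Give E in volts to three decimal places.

For a concentration cell E°cell = 0. The 0.399 M side is the cathode (reduction is favoured where [Cr²⁺] is higher).
With n = 2, E = −(0.0592/2) log([Cr²⁺]ₐₙ/[Cr²⁺]꜀ₐₜ) = −(0.0592/2) log(0.00399/0.399) = −(0.0592/2)(-2.000) = +0.059 V.

+0.059 V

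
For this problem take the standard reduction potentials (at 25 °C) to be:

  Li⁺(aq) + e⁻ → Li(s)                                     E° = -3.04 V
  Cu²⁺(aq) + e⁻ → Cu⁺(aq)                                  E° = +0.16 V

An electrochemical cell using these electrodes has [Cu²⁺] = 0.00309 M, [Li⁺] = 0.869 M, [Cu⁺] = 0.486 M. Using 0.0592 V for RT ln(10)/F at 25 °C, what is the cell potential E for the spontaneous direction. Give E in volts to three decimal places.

+3.074 V

Cu²⁺/Cu⁺ is the cathode (higher E°), Li⁺/Li the anode: E°cell = +0.16 − (-3.04) = +3.20 V, n = 1.
Overall: Cu²⁺(aq) + Li(s) → Cu⁺(aq) + Li⁺(aq)
Q = [Cu⁺]·[Li⁺] / ([Cu²⁺]); log Q = 2.136.
E = E° − (0.0592/n) log Q = +3.20 − (0.0592/1)(2.136) = +3.074 V.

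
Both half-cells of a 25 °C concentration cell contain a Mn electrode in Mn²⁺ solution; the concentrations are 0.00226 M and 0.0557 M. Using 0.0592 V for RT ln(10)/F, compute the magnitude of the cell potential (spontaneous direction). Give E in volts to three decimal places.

For a concentration cell E°cell = 0. The 0.0557 M side is the cathode (reduction is favoured where [Mn²⁺] is higher).
With n = 2, E = −(0.0592/2) log([Mn²⁺]ₐₙ/[Mn²⁺]꜀ₐₜ) = −(0.0592/2) log(0.00226/0.0557) = −(0.0592/2)(-1.392) = +0.041 V.

+0.041 V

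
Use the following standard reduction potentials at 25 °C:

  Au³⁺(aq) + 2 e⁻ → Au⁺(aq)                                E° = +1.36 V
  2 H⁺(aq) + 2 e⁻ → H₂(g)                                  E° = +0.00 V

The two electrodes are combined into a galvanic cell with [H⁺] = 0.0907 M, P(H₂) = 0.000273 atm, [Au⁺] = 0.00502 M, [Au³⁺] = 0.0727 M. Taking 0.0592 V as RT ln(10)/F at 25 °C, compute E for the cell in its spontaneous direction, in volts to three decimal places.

Au³⁺/Au⁺ is the cathode (higher E°), H⁺/H₂ the anode: E°cell = +1.36 − (+0.00) = +1.36 V, n = 2.
Overall: Au³⁺(aq) + H₂(g) → Au⁺(aq) + 2 H⁺(aq)
Q = [Au⁺]·[H⁺]^2 / ([Au³⁺]·P(H₂)); log Q = 0.318.
E = E° − (0.0592/n) log Q = +1.36 − (0.0592/2)(0.318) = +1.351 V.

+1.351 V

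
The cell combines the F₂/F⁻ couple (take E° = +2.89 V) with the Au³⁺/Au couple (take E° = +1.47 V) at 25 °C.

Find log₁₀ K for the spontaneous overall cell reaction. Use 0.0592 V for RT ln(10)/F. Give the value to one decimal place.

Cathode: F₂/F⁻; anode: Au³⁺/Au. E°cell = +1.42 V, n = 6.
log K = nE°cell / 0.0592 = (6)(+1.42) / 0.0592 = 143.9.

143.9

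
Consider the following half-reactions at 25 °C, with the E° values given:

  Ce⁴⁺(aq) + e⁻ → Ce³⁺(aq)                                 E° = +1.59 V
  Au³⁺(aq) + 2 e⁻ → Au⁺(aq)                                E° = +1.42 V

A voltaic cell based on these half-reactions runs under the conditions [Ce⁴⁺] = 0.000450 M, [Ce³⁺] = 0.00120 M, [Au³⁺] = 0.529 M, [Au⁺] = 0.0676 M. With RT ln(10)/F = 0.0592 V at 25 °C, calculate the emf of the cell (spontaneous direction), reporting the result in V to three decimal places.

+0.118 V

Ce⁴⁺/Ce³⁺ is the cathode (higher E°), Au³⁺/Au⁺ the anode: E°cell = +1.59 − (+1.42) = +0.17 V, n = 2.
Overall: 2 Ce⁴⁺(aq) + Au⁺(aq) → 2 Ce³⁺(aq) + Au³⁺(aq)
Q = [Ce³⁺]^2·[Au³⁺] / ([Ce⁴⁺]^2·[Au⁺]); log Q = 1.745.
E = E° − (0.0592/n) log Q = +0.17 − (0.0592/2)(1.745) = +0.118 V.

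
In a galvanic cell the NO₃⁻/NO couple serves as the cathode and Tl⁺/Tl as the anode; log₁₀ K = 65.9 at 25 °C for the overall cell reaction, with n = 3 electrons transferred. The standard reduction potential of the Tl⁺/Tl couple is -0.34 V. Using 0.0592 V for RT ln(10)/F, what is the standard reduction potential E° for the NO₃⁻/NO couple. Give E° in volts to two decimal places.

+0.96 V

E°cell = (0.0592/n)·log K = (0.0592/3)(65.9) = +1.300 V.
Since NO₃⁻/NO is the cathode and Tl⁺/Tl the anode, E°cell = E°(NO₃⁻/NO) − E°(Tl⁺/Tl).
So E°(NO₃⁻/NO) = E°cell + E°(Tl⁺/Tl) = +1.300 + (-0.34) = +0.96 V.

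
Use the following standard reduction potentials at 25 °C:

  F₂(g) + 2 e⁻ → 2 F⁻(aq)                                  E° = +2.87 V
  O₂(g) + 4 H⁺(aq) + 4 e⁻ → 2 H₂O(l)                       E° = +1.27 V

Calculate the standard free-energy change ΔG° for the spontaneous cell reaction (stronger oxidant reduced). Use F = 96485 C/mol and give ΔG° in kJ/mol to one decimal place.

F₂/F⁻ (E° = +2.87 V) is the cathode; O₂/H₂O (E° = +1.27 V) is the anode, so E°cell = +1.60 V.
Balancing electrons gives n = 4 (lcm of 2 and 4).
ΔG° = −nFE° = −(4)(96485)(+1.60) = -617,504 J = -617.5 kJ/mol.

-617.5 kJ/mol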